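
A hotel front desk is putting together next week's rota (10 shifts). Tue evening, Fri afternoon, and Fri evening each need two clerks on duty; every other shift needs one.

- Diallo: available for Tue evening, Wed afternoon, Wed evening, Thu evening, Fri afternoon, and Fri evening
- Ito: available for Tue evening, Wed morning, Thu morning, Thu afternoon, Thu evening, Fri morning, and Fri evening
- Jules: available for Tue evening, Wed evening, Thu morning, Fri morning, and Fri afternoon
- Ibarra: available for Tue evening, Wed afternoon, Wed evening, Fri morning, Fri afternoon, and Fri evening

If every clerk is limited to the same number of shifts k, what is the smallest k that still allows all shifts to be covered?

With 4 clerks and 13 worker-slots to fill, someone must work at least ⌈13/4⌉ = 4 shifts, so k ≥ 4.
k = 4 works: Tue evening→Jules+Ibarra, Wed morning→Ito, Wed afternoon→Diallo, Wed evening→Diallo, Thu morning→Ito, Thu afternoon→Ito, Thu evening→Diallo, Fri morning→Ito, Fri afternoon→Jules+Ibarra, Fri evening→Diallo+Ibarra.
Loads: Diallo 4, Ito 4, Jules 2, Ibarra 3 — all ≤ 4.

4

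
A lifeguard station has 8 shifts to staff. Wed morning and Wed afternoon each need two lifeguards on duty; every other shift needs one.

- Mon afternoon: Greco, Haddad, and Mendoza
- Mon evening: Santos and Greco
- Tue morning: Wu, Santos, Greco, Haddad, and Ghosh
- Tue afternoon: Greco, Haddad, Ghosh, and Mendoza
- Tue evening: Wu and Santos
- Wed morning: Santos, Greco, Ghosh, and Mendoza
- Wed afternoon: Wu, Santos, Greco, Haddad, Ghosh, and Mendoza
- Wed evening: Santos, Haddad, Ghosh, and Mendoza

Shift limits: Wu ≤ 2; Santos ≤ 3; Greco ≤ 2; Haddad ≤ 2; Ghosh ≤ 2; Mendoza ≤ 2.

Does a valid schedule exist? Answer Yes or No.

Yes

One valid schedule: Mon afternoon→Greco, Mon evening→Santos, Tue morning→Wu, Tue afternoon→Greco, Tue evening→Wu, Wed morning→Santos+Ghosh, Wed afternoon→Haddad+Ghosh, Wed evening→Santos.
Loads: Wu 2/2, Santos 3/3, Greco 2/2, Haddad 1/2, Ghosh 2/2, Mendoza 0/2 — all within limits.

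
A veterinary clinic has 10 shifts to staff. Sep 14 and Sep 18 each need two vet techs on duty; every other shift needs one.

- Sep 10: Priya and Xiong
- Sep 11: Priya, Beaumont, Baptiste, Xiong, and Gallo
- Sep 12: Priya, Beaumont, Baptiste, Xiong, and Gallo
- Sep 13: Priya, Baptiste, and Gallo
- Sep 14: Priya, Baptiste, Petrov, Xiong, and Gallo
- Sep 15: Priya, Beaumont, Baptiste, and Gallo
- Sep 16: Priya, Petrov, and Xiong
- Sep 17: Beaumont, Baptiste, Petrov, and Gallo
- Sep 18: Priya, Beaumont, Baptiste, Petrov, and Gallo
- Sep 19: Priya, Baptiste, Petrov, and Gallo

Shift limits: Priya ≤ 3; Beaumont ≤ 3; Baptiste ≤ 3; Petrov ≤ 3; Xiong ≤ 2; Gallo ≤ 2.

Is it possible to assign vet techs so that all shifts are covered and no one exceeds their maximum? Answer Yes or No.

One valid schedule: Sep 10→Priya, Sep 11→Beaumont, Sep 12→Baptiste, Sep 13→Priya, Sep 14→Baptiste+Petrov, Sep 15→Beaumont, Sep 16→Priya, Sep 17→Beaumont, Sep 18→Petrov+Gallo, Sep 19→Baptiste.
Loads: Priya 3/3, Beaumont 3/3, Baptiste 3/3, Petrov 2/3, Xiong 0/2, Gallo 1/2 — all within limits.

Yes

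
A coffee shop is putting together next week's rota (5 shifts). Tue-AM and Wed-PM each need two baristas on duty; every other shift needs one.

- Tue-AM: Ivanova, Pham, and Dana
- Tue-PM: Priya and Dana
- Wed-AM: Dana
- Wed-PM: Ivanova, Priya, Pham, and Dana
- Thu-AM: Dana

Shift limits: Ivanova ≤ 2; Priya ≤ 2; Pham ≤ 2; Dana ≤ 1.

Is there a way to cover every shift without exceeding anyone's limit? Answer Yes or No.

Total capacity is 7 and 7 slots are needed, so capacity alone doesn't rule it out.
Shifts {Wed-AM, Thu-AM} need 2 worker-slots in total, but the baristas available for any of those shifts (Dana) can supply at most 1 among them. So no valid schedule exists.

No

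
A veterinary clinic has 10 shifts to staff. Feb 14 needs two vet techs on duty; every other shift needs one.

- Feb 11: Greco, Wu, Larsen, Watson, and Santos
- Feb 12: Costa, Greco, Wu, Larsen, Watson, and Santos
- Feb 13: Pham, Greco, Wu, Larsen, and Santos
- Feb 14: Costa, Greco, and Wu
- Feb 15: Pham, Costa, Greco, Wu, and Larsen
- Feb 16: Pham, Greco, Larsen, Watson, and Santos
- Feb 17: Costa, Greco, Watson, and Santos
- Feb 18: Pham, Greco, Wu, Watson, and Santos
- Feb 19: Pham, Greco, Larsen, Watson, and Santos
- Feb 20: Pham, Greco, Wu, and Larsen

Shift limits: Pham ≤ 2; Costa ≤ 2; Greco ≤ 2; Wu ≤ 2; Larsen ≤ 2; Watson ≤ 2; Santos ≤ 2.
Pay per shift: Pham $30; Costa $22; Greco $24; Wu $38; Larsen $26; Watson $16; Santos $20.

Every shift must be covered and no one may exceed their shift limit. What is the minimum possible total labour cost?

Picking the cheapest available vet tech for each shift independently would cost $208, but that ignores the shift limits.
An optimal schedule: Feb 11→Watson, Feb 12→Larsen, Feb 13→Santos, Feb 14→Costa+Greco, Feb 15→Costa, Feb 16→Santos, Feb 17→Watson, Feb 18→Pham, Feb 19→Larsen, Feb 20→Greco.
Total: 16 + 26 + 20 + 22 + 24 + 22 + 20 + 16 + 30 + 26 + 24 = $246.

$246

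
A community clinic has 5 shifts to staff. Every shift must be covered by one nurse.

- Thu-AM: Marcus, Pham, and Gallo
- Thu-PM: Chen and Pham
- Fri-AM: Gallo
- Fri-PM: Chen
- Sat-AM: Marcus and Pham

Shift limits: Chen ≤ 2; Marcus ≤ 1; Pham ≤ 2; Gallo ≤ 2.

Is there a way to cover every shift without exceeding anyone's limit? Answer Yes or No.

Yes

Fri-AM can only be covered by Gallo, so that assignment is forced.
Fri-PM can only be covered by Chen, so that assignment is forced.
One valid schedule: Thu-AM→Pham, Thu-PM→Chen, Fri-AM→Gallo, Fri-PM→Chen, Sat-AM→Marcus.
Loads: Chen 2/2, Marcus 1/1, Pham 1/2, Gallo 1/2 — all within limits.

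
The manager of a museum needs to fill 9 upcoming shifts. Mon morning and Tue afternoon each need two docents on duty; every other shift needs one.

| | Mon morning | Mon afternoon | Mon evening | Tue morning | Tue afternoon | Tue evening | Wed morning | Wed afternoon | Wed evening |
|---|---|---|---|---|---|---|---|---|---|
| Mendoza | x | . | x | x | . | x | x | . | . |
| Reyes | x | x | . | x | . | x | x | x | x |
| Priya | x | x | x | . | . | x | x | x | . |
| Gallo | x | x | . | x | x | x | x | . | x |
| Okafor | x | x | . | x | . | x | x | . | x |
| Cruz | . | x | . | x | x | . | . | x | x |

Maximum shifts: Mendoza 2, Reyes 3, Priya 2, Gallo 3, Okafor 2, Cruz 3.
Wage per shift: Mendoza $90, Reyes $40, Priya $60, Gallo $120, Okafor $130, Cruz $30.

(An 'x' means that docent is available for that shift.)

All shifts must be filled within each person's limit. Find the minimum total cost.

$630

Tue afternoon can only be covered by Gallo and Cruz, so that assignment is forced.
Picking the cheapest available docent for each shift independently would cost $510, but that ignores the shift limits.
An optimal schedule: Mon morning→Priya+Mendoza, Mon afternoon→Reyes, Mon evening→Priya, Tue morning→Reyes, Tue afternoon→Cruz+Gallo, Tue evening→Reyes, Wed morning→Mendoza, Wed afternoon→Cruz, Wed evening→Cruz.
Total: 60 + 90 + 40 + 60 + 40 + 30 + 120 + 40 + 90 + 30 + 30 = $630.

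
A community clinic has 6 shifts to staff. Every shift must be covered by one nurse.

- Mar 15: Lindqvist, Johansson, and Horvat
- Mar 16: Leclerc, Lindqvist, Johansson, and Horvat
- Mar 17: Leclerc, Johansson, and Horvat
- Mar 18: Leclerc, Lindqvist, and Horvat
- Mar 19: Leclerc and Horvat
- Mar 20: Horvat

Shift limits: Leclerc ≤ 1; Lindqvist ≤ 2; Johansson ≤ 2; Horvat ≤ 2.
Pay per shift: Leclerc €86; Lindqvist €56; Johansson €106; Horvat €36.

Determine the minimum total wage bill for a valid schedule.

Mar 20 can only be covered by Horvat, so that assignment is forced.
Picking the cheapest available nurse for each shift independently would cost €216, but that ignores the shift limits.
An optimal schedule: Mar 15→Lindqvist, Mar 16→Johansson, Mar 17→Leclerc, Mar 18→Lindqvist, Mar 19→Horvat, Mar 20→Horvat.
Total: 56 + 106 + 86 + 56 + 36 + 36 = €376.

€376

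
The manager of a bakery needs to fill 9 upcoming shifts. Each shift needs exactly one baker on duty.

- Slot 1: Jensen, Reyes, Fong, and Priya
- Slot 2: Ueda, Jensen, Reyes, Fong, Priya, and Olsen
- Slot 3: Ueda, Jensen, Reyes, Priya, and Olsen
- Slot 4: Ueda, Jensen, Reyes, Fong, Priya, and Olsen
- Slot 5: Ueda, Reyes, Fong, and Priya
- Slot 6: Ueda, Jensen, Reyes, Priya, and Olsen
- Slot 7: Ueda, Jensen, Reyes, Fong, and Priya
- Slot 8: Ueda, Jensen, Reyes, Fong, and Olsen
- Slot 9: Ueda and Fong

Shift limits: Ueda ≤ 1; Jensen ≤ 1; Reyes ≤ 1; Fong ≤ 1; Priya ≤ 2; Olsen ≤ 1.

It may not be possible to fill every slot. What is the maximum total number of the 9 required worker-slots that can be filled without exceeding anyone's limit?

Total capacity across all bakers is 1+1+1+1+2+1 = 7, and 9 slots are needed, so at most 7 can be filled.
An assignment achieving 7: Slot 1→Jensen, Slot 3→Priya, Slot 5→Reyes, Slot 6→Priya, Slot 7→Fong, Slot 8→Olsen, Slot 9→Ueda.
Loads: Ueda 1/1, Jensen 1/1, Reyes 1/1, Fong 1/1, Priya 2/2, Olsen 1/1.

7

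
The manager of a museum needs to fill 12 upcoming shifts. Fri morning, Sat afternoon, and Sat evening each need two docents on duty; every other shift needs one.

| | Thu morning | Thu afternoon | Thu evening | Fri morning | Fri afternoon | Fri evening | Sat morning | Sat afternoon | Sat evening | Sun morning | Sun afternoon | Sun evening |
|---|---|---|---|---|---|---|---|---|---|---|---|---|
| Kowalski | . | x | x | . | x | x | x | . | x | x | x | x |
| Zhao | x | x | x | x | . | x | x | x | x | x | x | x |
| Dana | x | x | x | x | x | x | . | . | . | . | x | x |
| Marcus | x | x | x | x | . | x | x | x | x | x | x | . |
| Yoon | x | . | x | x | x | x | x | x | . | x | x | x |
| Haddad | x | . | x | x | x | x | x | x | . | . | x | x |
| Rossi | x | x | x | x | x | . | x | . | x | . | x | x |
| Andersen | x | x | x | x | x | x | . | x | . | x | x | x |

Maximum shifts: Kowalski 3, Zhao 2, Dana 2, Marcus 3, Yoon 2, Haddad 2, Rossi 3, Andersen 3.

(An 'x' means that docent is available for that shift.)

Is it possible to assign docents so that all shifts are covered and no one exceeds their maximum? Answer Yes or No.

One valid schedule: Thu morning→Dana, Thu afternoon→Kowalski, Thu evening→Marcus, Fri morning→Haddad+Rossi, Fri afternoon→Kowalski, Fri evening→Dana, Sat morning→Zhao, Sat afternoon→Yoon+Haddad, Sat evening→Zhao+Marcus, Sun morning→Kowalski, Sun afternoon→Marcus, Sun evening→Yoon.
Loads: Kowalski 3/3, Zhao 2/2, Dana 2/2, Marcus 3/3, Yoon 2/2, Haddad 2/2, Rossi 1/3, Andersen 0/3 — all within limits.

Yes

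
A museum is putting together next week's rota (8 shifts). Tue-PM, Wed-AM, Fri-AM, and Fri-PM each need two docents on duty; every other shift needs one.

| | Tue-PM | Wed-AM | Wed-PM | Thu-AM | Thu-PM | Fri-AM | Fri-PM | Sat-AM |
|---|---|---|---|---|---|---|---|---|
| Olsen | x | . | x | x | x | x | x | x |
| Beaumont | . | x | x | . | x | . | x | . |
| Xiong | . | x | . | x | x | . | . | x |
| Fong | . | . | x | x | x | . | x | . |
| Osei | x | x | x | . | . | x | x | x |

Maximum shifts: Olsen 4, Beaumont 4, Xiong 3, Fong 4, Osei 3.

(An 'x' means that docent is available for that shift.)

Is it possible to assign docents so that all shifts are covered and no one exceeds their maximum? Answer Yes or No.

Yes

Tue-PM can only be covered by Olsen and Osei, so that assignment is forced.
Fri-AM can only be covered by Olsen and Osei, so that assignment is forced.
One valid schedule: Tue-PM→Olsen+Osei, Wed-AM→Beaumont+Xiong, Wed-PM→Beaumont, Thu-AM→Olsen, Thu-PM→Beaumont, Fri-AM→Olsen+Osei, Fri-PM→Beaumont+Fong, Sat-AM→Olsen.
Loads: Olsen 4/4, Beaumont 4/4, Xiong 1/3, Fong 1/4, Osei 2/3 — all within limits.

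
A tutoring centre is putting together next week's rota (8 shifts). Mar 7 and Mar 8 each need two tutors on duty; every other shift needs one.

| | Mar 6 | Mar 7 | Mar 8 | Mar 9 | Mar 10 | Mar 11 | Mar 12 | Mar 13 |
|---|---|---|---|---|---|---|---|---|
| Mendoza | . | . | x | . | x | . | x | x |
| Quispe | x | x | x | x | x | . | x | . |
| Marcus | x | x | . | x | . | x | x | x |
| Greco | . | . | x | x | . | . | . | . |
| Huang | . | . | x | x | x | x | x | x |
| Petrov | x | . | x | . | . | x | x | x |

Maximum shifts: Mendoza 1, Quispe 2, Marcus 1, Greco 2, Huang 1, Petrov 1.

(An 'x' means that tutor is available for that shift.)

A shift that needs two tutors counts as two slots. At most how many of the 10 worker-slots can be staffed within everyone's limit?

8

Total capacity across all tutors is 1+2+1+2+1+1 = 8, and 10 slots are needed, so at most 8 can be filled.
An assignment achieving 8: Mar 6→Quispe, Mar 7→Quispe+Marcus, Mar 8→Greco, Mar 9→Greco, Mar 10→Mendoza, Mar 11→Huang, Mar 13→Petrov.
Loads: Mendoza 1/1, Quispe 2/2, Marcus 1/1, Greco 2/2, Huang 1/1, Petrov 1/1.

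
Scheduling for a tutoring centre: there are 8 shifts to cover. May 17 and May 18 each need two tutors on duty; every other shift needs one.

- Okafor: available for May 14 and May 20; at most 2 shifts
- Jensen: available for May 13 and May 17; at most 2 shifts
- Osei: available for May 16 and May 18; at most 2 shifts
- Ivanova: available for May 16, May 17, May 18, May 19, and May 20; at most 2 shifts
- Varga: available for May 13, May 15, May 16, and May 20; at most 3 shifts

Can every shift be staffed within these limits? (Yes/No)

No

Total capacity is 11 and 10 slots are needed, so capacity alone doesn't rule it out.
Shifts {May 17, May 18, May 19} need 5 worker-slots in total, but the tutors available for any of those shifts (Jensen, Osei, and Ivanova) can supply at most 4 among them. So no valid schedule exists.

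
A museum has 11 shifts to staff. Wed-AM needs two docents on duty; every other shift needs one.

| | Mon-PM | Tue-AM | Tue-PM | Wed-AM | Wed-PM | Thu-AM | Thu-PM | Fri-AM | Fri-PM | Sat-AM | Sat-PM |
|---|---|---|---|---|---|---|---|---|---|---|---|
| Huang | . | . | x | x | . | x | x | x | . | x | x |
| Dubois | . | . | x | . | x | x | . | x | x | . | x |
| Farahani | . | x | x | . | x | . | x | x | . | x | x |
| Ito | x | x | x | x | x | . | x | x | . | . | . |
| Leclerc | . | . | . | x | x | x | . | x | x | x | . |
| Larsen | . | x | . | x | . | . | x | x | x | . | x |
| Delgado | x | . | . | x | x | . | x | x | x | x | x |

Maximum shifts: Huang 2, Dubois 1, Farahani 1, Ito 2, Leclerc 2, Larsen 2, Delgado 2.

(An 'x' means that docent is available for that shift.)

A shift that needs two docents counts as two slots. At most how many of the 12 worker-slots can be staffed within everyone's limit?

12

Total capacity across all docents is 2+1+1+2+2+2+2 = 12, and 12 slots are needed, so at most 12 can be filled.
An assignment achieving 12: Mon-PM→Ito, Tue-AM→Farahani, Tue-PM→Huang, Wed-AM→Ito+Leclerc, Wed-PM→Delgado, Thu-AM→Huang, Thu-PM→Larsen, Fri-AM→Delgado, Fri-PM→Dubois, Sat-AM→Leclerc, Sat-PM→Larsen.
Loads: Huang 2/2, Dubois 1/1, Farahani 1/1, Ito 2/2, Leclerc 2/2, Larsen 2/2, Delgado 2/2.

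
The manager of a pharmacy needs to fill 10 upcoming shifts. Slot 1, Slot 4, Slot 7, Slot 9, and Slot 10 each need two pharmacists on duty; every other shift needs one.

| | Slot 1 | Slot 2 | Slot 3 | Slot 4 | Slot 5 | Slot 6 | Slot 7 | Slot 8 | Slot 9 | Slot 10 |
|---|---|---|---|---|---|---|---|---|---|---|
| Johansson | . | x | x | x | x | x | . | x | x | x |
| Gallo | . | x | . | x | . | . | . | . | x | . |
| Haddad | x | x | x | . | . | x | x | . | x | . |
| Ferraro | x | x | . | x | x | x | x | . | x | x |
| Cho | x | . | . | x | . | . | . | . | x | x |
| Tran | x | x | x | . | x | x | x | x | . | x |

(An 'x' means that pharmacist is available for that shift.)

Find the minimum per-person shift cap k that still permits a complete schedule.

With 6 pharmacists and 15 worker-slots to fill, someone must work at least ⌈15/6⌉ = 3 shifts, so k ≥ 3.
k = 3 works: Slot 1→Haddad+Ferraro, Slot 2→Gallo, Slot 3→Johansson, Slot 4→Gallo+Ferraro, Slot 5→Johansson, Slot 6→Haddad, Slot 7→Haddad+Ferraro, Slot 8→Johansson, Slot 9→Gallo+Cho, Slot 10→Cho+Tran.
Loads: Johansson 3, Gallo 3, Haddad 3, Ferraro 3, Cho 2, Tran 1 — all ≤ 3.

3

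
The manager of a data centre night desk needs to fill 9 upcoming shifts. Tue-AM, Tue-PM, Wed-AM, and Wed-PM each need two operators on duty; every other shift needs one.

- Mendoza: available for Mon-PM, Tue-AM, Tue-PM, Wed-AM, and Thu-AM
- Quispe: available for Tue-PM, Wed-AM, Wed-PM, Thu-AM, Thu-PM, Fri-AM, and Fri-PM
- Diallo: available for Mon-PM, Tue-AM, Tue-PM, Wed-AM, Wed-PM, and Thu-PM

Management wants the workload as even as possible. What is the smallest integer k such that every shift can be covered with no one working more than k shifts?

With 3 operators and 13 worker-slots to fill, someone must work at least ⌈13/3⌉ = 5 shifts, so k ≥ 5.
k = 5 works: Mon-PM→Mendoza, Tue-AM→Mendoza+Diallo, Tue-PM→Mendoza+Quispe, Wed-AM→Mendoza+Diallo, Wed-PM→Quispe+Diallo, Thu-AM→Mendoza, Thu-PM→Quispe, Fri-AM→Quispe, Fri-PM→Quispe.
Loads: Mendoza 5, Quispe 5, Diallo 3 — all ≤ 5.

5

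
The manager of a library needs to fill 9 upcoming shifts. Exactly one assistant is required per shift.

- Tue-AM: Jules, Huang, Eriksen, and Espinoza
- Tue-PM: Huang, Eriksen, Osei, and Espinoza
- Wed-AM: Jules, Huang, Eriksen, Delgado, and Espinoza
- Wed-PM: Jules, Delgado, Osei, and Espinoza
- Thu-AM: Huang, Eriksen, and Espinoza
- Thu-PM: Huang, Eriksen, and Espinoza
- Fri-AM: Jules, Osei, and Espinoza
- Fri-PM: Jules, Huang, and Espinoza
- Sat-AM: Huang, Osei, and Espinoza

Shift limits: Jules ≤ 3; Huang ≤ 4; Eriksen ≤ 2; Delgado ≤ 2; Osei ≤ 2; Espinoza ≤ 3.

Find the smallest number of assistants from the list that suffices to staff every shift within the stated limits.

3

9 slots to fill and no one can take more than 4, so at least ⌈9/4⌉ = 3 assistants are needed.
Jules, Huang, and Eriksen alone can cover everything: Tue-AM→Eriksen, Tue-PM→Huang, Wed-AM→Eriksen, Wed-PM→Jules, Thu-AM→Huang, Thu-PM→Huang, Fri-AM→Jules, Fri-PM→Jules, Sat-AM→Huang.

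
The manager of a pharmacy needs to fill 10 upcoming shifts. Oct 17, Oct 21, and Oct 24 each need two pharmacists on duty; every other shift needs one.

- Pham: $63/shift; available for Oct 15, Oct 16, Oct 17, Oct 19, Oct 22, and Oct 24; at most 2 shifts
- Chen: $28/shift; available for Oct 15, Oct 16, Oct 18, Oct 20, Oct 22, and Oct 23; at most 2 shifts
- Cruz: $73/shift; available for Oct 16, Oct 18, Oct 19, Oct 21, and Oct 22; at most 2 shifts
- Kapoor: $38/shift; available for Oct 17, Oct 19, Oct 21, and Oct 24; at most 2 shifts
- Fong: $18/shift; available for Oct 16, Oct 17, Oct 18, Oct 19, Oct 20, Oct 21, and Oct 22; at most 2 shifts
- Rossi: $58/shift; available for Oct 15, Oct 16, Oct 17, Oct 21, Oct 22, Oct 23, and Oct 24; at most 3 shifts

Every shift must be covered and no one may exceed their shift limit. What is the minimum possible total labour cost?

Picking the cheapest available pharmacist for each shift independently would cost $354, but that ignores the shift limits.
An optimal schedule: Oct 15→Pham, Oct 16→Fong, Oct 17→Kapoor+Rossi, Oct 18→Cruz, Oct 19→Cruz, Oct 20→Chen, Oct 21→Fong+Rossi, Oct 22→Rossi, Oct 23→Chen, Oct 24→Pham+Kapoor.
Total: 63 + 18 + 38 + 58 + 73 + 73 + 28 + 18 + 58 + 58 + 28 + 63 + 38 = $614.

$614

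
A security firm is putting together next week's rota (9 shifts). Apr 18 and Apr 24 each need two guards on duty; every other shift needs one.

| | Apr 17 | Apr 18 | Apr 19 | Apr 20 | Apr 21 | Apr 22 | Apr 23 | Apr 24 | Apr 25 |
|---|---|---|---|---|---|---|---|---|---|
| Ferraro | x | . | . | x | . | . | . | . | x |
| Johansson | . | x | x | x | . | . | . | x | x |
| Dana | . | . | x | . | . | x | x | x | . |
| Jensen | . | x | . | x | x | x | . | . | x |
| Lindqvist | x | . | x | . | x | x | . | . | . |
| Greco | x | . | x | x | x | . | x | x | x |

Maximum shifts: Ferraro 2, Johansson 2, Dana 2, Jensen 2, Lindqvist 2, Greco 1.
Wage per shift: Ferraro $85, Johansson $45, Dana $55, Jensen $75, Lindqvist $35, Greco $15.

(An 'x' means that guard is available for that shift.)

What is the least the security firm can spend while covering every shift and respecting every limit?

$605

Apr 18 can only be covered by Johansson and Jensen, so that assignment is forced.
Picking the cheapest available guard for each shift independently would cost $305, but that ignores the shift limits.
An optimal schedule: Apr 17→Ferraro, Apr 18→Johansson+Jensen, Apr 19→Lindqvist, Apr 20→Ferraro, Apr 21→Jensen, Apr 22→Lindqvist, Apr 23→Dana, Apr 24→Johansson+Dana, Apr 25→Greco.
Total: 85 + 45 + 75 + 35 + 85 + 75 + 35 + 55 + 45 + 55 + 15 = $605.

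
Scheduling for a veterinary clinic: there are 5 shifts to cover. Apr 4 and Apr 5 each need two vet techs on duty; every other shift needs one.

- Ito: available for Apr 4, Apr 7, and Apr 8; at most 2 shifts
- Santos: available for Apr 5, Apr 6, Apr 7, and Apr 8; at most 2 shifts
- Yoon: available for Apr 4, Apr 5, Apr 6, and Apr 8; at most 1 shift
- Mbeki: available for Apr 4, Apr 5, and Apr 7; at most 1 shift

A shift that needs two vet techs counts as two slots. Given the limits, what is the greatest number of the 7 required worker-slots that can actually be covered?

6

Total capacity across all vet techs is 2+2+1+1 = 6, and 7 slots are needed, so at most 6 can be filled.
An assignment achieving 6: Apr 4→Ito+Yoon, Apr 5→Santos+Mbeki, Apr 6→Santos, Apr 7→Ito.
Loads: Ito 2/2, Santos 2/2, Yoon 1/1, Mbeki 1/1.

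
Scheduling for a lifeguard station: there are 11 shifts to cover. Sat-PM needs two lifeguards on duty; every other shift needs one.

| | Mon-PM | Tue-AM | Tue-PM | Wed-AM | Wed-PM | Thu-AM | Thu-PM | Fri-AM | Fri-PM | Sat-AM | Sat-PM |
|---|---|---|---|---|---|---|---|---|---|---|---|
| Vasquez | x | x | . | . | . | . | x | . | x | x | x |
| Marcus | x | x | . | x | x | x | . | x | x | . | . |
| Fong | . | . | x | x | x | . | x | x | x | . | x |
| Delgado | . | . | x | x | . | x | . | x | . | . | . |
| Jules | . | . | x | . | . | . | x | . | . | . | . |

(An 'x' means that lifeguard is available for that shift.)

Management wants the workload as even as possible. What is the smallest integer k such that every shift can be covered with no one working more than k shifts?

3

With 5 lifeguards and 12 worker-slots to fill, someone must work at least ⌈12/5⌉ = 3 shifts, so k ≥ 3.
k = 3 works: Mon-PM→Vasquez, Tue-AM→Marcus, Tue-PM→Fong, Wed-AM→Delgado, Wed-PM→Marcus, Thu-AM→Marcus, Thu-PM→Jules, Fri-AM→Delgado, Fri-PM→Fong, Sat-AM→Vasquez, Sat-PM→Vasquez+Fong.
Loads: Vasquez 3, Marcus 3, Fong 3, Delgado 2, Jules 1 — all ≤ 3.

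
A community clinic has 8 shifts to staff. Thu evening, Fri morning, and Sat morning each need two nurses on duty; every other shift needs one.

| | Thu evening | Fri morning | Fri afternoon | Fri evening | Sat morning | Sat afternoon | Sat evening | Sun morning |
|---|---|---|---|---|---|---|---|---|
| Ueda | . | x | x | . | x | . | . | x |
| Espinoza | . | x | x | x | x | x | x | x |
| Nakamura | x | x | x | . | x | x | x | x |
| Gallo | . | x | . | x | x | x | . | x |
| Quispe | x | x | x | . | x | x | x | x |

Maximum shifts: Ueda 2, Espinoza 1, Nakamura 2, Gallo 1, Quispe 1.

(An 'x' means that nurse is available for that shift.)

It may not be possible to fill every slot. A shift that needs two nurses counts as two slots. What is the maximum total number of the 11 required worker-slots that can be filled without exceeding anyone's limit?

7

Total capacity across all nurses is 2+1+2+1+1 = 7, and 11 slots are needed, so at most 7 can be filled.
An assignment achieving 7: Thu evening→Nakamura+Quispe, Fri morning→Ueda, Fri afternoon→Ueda, Fri evening→Espinoza, Sat afternoon→Gallo, Sat evening→Nakamura.
Loads: Ueda 2/2, Espinoza 1/1, Nakamura 2/2, Gallo 1/1, Quispe 1/1.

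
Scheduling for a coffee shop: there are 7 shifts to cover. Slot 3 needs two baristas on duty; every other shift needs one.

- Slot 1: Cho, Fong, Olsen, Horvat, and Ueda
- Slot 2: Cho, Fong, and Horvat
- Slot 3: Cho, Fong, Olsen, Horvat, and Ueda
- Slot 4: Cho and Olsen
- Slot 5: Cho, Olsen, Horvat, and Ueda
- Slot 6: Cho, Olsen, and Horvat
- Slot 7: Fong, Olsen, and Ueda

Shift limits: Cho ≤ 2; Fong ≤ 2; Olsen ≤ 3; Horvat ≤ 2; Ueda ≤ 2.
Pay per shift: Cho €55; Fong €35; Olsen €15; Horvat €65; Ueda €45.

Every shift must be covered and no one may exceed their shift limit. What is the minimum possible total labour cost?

Picking the cheapest available barista for each shift independently would cost €160, but that ignores the shift limits.
An optimal schedule: Slot 1→Fong, Slot 2→Fong, Slot 3→Ueda+Cho, Slot 4→Olsen, Slot 5→Ueda, Slot 6→Olsen, Slot 7→Olsen.
Total: 35 + 35 + 45 + 55 + 15 + 45 + 15 + 15 = €260.

€260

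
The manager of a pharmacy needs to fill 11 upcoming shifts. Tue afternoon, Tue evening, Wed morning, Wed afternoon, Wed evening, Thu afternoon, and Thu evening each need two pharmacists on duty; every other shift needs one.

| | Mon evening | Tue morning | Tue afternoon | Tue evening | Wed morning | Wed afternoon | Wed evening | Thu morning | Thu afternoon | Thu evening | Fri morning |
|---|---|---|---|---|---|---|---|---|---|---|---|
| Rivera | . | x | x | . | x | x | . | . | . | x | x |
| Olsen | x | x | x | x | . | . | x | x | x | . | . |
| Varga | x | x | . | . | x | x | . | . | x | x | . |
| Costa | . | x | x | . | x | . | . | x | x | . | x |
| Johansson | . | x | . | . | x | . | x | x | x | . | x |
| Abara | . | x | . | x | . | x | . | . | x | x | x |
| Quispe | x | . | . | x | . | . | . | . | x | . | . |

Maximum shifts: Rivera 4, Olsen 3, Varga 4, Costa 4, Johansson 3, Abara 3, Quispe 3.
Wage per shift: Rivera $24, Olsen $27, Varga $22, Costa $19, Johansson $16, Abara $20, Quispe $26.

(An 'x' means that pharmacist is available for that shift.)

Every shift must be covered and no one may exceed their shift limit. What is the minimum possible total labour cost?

Wed evening can only be covered by Olsen and Johansson, so that assignment is forced.
Picking the cheapest available pharmacist for each shift independently would cost $356, but that ignores the shift limits.
An optimal schedule: Mon evening→Varga, Tue morning→Costa, Tue afternoon→Costa+Rivera, Tue evening→Abara+Quispe, Wed morning→Costa+Rivera, Wed afternoon→Abara+Varga, Wed evening→Johansson+Olsen, Thu morning→Johansson, Thu afternoon→Costa+Varga, Thu evening→Abara+Varga, Fri morning→Johansson.
Total: 22 + 19 + 19 + 24 + 20 + 26 + 19 + 24 + 20 + 22 + 16 + 27 + 16 + 19 + 22 + 20 + 22 + 16 = $373.

$373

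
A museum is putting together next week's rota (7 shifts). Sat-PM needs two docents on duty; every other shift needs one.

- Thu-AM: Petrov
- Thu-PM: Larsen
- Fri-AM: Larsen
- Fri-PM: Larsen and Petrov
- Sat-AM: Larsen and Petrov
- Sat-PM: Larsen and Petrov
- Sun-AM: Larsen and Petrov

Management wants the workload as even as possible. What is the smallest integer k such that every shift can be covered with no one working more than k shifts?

4

With 2 docents and 8 worker-slots to fill, someone must work at least ⌈8/2⌉ = 4 shifts, so k ≥ 4.
k = 4 works: Thu-AM→Petrov, Thu-PM→Larsen, Fri-AM→Larsen, Fri-PM→Larsen, Sat-AM→Petrov, Sat-PM→Larsen+Petrov, Sun-AM→Petrov.
Loads: Larsen 4, Petrov 4 — all ≤ 4.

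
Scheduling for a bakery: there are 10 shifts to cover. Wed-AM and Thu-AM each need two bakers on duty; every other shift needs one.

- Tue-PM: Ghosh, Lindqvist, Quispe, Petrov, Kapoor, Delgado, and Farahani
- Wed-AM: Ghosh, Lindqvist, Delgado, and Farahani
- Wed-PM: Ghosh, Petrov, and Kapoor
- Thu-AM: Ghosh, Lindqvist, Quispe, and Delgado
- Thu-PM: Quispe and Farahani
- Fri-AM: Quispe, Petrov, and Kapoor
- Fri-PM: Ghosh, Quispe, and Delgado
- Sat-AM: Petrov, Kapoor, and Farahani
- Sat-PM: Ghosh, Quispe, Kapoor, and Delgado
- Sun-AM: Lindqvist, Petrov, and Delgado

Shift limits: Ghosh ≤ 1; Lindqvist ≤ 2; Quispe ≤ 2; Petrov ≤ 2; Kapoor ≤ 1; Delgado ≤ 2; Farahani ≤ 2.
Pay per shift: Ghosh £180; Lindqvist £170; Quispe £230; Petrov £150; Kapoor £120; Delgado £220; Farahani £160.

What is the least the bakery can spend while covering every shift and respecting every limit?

£2160

Picking the cheapest available baker for each shift independently would cost £1770, but that ignores the shift limits.
An optimal schedule: Tue-PM→Farahani, Wed-AM→Lindqvist+Farahani, Wed-PM→Ghosh, Thu-AM→Lindqvist+Delgado, Thu-PM→Quispe, Fri-AM→Quispe, Fri-PM→Delgado, Sat-AM→Petrov, Sat-PM→Kapoor, Sun-AM→Petrov.
Total: 160 + 170 + 160 + 180 + 170 + 220 + 230 + 230 + 220 + 150 + 120 + 150 = £2160.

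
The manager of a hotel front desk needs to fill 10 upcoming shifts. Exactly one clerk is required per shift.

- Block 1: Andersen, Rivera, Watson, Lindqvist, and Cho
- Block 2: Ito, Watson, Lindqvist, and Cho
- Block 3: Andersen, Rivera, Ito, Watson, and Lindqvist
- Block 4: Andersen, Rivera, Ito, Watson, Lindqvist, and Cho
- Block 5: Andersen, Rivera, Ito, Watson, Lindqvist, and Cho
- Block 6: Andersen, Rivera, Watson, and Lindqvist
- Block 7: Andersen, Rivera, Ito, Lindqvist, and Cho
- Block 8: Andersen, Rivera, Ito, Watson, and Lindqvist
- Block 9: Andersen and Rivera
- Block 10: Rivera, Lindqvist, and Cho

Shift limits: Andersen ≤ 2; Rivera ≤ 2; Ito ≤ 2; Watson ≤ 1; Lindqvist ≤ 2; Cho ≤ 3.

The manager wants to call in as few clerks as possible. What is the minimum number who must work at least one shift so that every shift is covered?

5

10 slots to fill and no one can take more than 3, so at least ⌈10/3⌉ = 4 clerks are needed.
Any 4 clerks together have capacity at most 3+2+2+2 = 9 < 10 slots, so 4 can never suffice.
Andersen, Rivera, Ito, Watson, and Cho alone can cover everything: Block 1→Rivera, Block 2→Ito, Block 3→Ito, Block 4→Cho, Block 5→Cho, Block 6→Andersen, Block 7→Cho, Block 8→Watson, Block 9→Andersen, Block 10→Rivera.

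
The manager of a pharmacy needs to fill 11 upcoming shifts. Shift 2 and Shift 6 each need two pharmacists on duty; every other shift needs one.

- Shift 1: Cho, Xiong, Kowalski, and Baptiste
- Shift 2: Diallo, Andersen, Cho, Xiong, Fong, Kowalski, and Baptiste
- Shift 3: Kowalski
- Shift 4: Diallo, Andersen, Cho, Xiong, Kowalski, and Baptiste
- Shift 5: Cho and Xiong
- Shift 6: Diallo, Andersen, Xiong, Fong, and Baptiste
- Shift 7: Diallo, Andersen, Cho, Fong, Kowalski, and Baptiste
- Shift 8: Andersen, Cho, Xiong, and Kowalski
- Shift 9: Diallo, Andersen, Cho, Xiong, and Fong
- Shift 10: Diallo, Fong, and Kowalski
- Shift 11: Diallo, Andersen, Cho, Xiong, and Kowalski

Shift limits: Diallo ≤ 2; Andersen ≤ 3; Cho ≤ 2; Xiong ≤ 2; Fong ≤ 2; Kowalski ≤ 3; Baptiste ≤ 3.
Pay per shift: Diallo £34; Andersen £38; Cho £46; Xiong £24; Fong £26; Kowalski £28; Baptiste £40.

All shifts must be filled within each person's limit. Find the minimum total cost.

£406

Shift 3 can only be covered by Kowalski, so that assignment is forced.
Picking the cheapest available pharmacist for each shift independently would cost £324, but that ignores the shift limits.
An optimal schedule: Shift 1→Xiong, Shift 2→Andersen+Baptiste, Shift 3→Kowalski, Shift 4→Diallo, Shift 5→Xiong, Shift 6→Diallo+Andersen, Shift 7→Andersen, Shift 8→Kowalski, Shift 9→Fong, Shift 10→Fong, Shift 11→Kowalski.
Total: 24 + 38 + 40 + 28 + 34 + 24 + 34 + 38 + 38 + 28 + 26 + 26 + 28 = £406.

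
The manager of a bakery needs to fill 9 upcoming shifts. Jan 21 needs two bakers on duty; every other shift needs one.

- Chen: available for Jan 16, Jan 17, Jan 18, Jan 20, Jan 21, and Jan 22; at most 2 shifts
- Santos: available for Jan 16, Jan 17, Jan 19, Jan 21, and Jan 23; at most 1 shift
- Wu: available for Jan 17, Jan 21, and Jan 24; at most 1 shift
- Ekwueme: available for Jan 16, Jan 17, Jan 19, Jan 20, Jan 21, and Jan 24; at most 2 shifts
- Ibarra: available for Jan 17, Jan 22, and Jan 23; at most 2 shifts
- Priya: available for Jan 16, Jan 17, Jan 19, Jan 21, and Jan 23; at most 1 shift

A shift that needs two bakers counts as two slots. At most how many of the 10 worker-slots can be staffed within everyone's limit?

9

Total capacity across all bakers is 2+1+1+2+2+1 = 9, and 10 slots are needed, so at most 9 can be filled.
An assignment achieving 9: Jan 16→Ekwueme, Jan 18→Chen, Jan 19→Santos, Jan 20→Chen, Jan 21→Ekwueme+Priya, Jan 22→Ibarra, Jan 23→Ibarra, Jan 24→Wu.
Loads: Chen 2/2, Santos 1/1, Wu 1/1, Ekwueme 2/2, Ibarra 2/2, Priya 1/1.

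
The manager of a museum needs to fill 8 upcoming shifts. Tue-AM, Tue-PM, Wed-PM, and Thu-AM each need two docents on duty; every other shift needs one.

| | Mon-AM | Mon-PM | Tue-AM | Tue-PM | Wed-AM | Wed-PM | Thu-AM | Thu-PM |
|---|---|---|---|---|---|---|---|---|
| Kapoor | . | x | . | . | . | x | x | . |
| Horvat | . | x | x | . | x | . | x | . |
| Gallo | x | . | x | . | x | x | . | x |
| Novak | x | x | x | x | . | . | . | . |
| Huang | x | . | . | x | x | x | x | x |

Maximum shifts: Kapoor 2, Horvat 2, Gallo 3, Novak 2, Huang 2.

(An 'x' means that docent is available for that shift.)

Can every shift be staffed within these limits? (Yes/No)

Total capacity is 2+2+3+2+2 = 11 but 12 worker-slots are needed — infeasible.

No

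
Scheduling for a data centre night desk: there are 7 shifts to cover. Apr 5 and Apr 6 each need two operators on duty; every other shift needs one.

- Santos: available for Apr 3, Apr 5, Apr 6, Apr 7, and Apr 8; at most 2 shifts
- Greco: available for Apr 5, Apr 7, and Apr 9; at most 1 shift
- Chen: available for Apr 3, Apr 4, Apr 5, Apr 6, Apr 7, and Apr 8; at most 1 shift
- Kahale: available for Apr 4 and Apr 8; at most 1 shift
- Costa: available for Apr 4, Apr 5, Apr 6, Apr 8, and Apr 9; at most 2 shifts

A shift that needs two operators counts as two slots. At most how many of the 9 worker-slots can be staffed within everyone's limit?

7

Total capacity across all operators is 2+1+1+1+2 = 7, and 9 slots are needed, so at most 7 can be filled.
An assignment achieving 7: Apr 3→Santos, Apr 4→Chen, Apr 5→Costa, Apr 6→Santos+Costa, Apr 8→Kahale, Apr 9→Greco.
Loads: Santos 2/2, Greco 1/1, Chen 1/1, Kahale 1/1, Costa 2/2.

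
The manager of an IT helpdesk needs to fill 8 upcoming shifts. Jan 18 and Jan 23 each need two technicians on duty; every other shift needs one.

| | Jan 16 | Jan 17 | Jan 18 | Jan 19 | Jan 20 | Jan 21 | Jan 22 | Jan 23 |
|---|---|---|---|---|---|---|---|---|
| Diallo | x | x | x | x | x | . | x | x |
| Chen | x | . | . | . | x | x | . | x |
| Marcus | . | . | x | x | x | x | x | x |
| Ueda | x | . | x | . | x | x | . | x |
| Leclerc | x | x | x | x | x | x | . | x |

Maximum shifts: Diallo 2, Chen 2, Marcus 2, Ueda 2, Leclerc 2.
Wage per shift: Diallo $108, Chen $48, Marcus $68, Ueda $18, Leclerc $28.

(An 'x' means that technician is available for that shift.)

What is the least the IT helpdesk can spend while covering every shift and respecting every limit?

Picking the cheapest available technician for each shift independently would cost $270, but that ignores the shift limits.
An optimal schedule: Jan 16→Chen, Jan 17→Diallo, Jan 18→Ueda+Leclerc, Jan 19→Marcus, Jan 20→Marcus, Jan 21→Chen, Jan 22→Diallo, Jan 23→Ueda+Leclerc.
Total: 48 + 108 + 18 + 28 + 68 + 68 + 48 + 108 + 18 + 28 = $540.

$540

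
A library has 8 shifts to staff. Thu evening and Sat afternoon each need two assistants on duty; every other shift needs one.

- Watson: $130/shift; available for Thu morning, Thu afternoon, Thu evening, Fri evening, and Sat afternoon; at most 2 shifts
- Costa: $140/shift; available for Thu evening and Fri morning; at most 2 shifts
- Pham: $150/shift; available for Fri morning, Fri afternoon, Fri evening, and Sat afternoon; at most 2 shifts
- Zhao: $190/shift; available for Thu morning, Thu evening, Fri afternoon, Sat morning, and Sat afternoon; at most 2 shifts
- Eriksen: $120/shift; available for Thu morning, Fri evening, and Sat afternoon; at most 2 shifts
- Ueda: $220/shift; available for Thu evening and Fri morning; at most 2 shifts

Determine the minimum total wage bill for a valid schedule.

$1460

Thu afternoon can only be covered by Watson, so that assignment is forced.
Sat morning can only be covered by Zhao, so that assignment is forced.
Picking the cheapest available assistant for each shift independently would cost $1370, but that ignores the shift limits.
An optimal schedule: Thu morning→Eriksen, Thu afternoon→Watson, Thu evening→Watson+Costa, Fri morning→Costa, Fri afternoon→Pham, Fri evening→Eriksen, Sat morning→Zhao, Sat afternoon→Pham+Zhao.
Total: 120 + 130 + 130 + 140 + 140 + 150 + 120 + 190 + 150 + 190 = $1460.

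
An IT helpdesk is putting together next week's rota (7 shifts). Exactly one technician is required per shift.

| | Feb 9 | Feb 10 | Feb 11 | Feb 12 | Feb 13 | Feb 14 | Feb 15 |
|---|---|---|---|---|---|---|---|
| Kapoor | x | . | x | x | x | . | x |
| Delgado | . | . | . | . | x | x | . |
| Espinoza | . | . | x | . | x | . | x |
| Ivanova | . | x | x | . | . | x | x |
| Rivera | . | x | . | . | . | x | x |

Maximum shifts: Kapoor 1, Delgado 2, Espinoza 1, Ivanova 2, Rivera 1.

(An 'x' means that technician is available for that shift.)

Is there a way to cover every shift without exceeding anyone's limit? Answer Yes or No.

Total capacity is 7 and 7 slots are needed, so capacity alone doesn't rule it out.
Shifts {Feb 9, Feb 12} need 2 worker-slots in total, but the technicians available for any of those shifts (Kapoor) can supply at most 1 among them. So no valid schedule exists.

No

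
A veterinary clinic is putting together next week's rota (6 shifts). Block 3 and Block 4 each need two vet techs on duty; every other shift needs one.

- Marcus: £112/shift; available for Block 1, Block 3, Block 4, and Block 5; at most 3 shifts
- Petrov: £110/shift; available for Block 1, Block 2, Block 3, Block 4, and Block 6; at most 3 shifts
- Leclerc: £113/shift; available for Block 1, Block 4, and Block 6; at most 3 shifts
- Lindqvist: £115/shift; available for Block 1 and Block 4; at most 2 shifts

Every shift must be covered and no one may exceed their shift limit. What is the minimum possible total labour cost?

Block 2 can only be covered by Petrov, so that assignment is forced.
Block 3 can only be covered by Marcus and Petrov, so that assignment is forced.
Block 5 can only be covered by Marcus, so that assignment is forced.
Picking the cheapest available vet tech for each shift independently would cost £886, but that ignores the shift limits.
An optimal schedule: Block 1→Leclerc, Block 2→Petrov, Block 3→Petrov+Marcus, Block 4→Marcus+Leclerc, Block 5→Marcus, Block 6→Petrov.
Total: 113 + 110 + 110 + 112 + 112 + 113 + 112 + 110 = £892.

£892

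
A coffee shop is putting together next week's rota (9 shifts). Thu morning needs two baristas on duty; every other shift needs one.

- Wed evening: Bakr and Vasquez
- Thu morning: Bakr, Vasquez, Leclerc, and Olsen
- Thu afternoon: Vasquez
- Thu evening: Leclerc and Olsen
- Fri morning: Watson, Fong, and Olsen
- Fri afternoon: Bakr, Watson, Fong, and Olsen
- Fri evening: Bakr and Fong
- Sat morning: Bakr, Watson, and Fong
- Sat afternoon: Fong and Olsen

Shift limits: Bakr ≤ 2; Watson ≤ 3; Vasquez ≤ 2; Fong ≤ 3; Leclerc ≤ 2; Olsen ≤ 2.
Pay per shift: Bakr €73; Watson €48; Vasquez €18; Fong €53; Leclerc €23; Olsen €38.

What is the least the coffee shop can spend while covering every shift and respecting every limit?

€355

Thu afternoon can only be covered by Vasquez, so that assignment is forced.
Picking the cheapest available barista for each shift independently would cost €315, but that ignores the shift limits.
An optimal schedule: Wed evening→Vasquez, Thu morning→Leclerc+Olsen, Thu afternoon→Vasquez, Thu evening→Leclerc, Fri morning→Watson, Fri afternoon→Watson, Fri evening→Fong, Sat morning→Watson, Sat afternoon→Olsen.
Total: 18 + 23 + 38 + 18 + 23 + 48 + 48 + 53 + 48 + 38 = €355.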